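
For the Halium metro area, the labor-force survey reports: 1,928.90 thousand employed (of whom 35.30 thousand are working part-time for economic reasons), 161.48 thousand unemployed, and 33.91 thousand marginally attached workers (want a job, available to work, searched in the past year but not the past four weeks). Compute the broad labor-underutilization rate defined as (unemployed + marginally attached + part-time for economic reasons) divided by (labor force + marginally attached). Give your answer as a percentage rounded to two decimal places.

Labor force = 1,928.90 + 161.48 = 2,090.38 thousand.
Numerator = 161.48 + 33.91 + 35.30 = 230.69 thousand.
Denominator = 2,090.38 + 33.91 = 2,124.29 thousand.
Broad rate = 230.69 / 2,124.29 = 10.86%.

Broad underutilization rate ≈ 10.86%.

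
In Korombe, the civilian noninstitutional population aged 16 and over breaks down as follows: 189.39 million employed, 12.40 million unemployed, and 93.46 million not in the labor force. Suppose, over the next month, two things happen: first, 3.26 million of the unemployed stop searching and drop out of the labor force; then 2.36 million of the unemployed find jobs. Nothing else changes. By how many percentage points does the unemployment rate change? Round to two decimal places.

Initially, labor force = 189.39 + 12.40 = 201.79 million, so u = 12.40/201.79 = 6.15%.
After the first change, unemployed and labor force both fall by 3.26 → E = 189.39, U = 9.14, labor force = 198.53 million.
After the second change, unemployed falls and employed rises by 2.36; labor force unchanged → E = 191.75, U = 6.78, labor force = 198.53 million.
New unemployment rate = 6.78 / 198.53 = 3.42%.
Change = 3.42% − 6.15% = −2.73 percentage points.

The unemployment rate changes by −2.73 percentage points.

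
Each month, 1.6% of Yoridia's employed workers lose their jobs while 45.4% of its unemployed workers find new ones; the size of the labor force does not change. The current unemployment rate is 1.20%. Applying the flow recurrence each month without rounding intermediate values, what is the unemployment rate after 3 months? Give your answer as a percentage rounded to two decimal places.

Unemployment rate after three months ≈ 3.08%.

With a fixed labor force, u_{t+1} = u_t + s·(1−u_t) − f·u_t = u_t·(1−s−f) + s.
Here 1−s−f = 0.530 and s = 0.016.
u_1 = 0.012000 × 0.530 + 0.016 = 0.022360.
u_2 = 0.022360 × 0.530 + 0.016 = 0.027851.
u_3 = 0.027851 × 0.530 + 0.016 = 0.030761.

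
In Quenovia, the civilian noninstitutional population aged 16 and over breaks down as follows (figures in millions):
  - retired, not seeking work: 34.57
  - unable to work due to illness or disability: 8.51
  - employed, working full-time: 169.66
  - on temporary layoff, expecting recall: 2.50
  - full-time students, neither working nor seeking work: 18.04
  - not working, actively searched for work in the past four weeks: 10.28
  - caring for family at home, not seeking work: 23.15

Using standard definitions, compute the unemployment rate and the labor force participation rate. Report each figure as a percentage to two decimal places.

Employed = 169.66 million.
Unemployed = 2.50 + 10.28 = 12.78 million (jobless and actively searching, or on temporary layoff).
Labor force = 169.66 + 12.78 = 182.44 million.
Not in labor force = 34.57 + 8.51 + 18.04 + 23.15 = 84.27 million (those not working and not actively searching are outside the labor force).
Civilian working-age population = 182.44 + 84.27 = 266.71 million.
Unemployment rate = 12.78 / 182.44 = 7.01%.
Labor force participation rate = 182.44 / 266.71 = 68.40%.

Unemployment rate ≈ 7.01%; labor force participation rate ≈ 68.40%.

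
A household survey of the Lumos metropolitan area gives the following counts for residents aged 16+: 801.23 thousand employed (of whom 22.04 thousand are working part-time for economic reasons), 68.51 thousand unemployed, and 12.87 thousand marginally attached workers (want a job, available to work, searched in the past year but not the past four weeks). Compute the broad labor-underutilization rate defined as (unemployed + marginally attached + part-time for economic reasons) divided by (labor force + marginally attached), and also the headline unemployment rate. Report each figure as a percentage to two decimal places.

Labor force = 801.23 + 68.51 = 869.74 thousand.
Numerator = 68.51 + 12.87 + 22.04 = 103.42 thousand.
Denominator = 869.74 + 12.87 = 882.61 thousand.
Broad rate = 103.42 / 882.61 = 11.72%.
Headline unemployment rate = 68.51 / 869.74 = 7.88%.

Broad underutilization rate ≈ 11.72%; headline unemployment rate ≈ 7.88%.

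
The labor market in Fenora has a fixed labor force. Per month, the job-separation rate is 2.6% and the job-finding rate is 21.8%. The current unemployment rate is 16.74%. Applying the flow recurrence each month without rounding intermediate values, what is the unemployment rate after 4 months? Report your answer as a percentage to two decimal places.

Unemployment rate after four months ≈ 12.64%.

With a fixed labor force, u_{t+1} = u_t + s·(1−u_t) − f·u_t = u_t·(1−s−f) + s.
Here 1−s−f = 0.756 and s = 0.026.
u_1 = 0.167400 × 0.756 + 0.026 = 0.152554.
u_2 = 0.152554 × 0.756 + 0.026 = 0.141331.
u_3 = 0.141331 × 0.756 + 0.026 = 0.132846.
u_4 = 0.132846 × 0.756 + 0.026 = 0.126432.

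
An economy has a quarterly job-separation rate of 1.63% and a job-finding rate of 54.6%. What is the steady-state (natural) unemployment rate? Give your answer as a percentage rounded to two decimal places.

At steady state the flows balance: s·E = f·U, so U/(E+U) = s/(s+f).
u* = 1.63 / (1.63 + 54.6) = 1.63 / 56.23 = 2.90%.

Steady-state unemployment rate ≈ 2.90%.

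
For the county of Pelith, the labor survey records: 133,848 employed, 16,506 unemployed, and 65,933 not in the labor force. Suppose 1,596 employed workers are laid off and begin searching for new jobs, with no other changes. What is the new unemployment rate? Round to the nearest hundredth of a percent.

Initially, labor force = 133,848 + 16,506 = 150,354, so u = 16,506/150,354 = 10.98%.
After the change, employed falls and unemployed rises by 1,596; labor force unchanged → E = 132,252, U = 18,102, labor force = 150,354.
New unemployment rate = 18,102 / 150,354 = 12.04%.

New unemployment rate ≈ 12.04%.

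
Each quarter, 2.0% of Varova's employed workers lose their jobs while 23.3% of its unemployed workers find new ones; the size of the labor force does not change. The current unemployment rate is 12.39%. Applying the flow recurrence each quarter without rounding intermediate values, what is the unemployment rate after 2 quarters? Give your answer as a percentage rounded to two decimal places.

With a fixed labor force, u_{t+1} = u_t + s·(1−u_t) − f·u_t = u_t·(1−s−f) + s.
Here 1−s−f = 0.747 and s = 0.020.
u_1 = 0.123900 × 0.747 + 0.020 = 0.112553.
u_2 = 0.112553 × 0.747 + 0.020 = 0.104077.

Unemployment rate after two quarters ≈ 10.41%.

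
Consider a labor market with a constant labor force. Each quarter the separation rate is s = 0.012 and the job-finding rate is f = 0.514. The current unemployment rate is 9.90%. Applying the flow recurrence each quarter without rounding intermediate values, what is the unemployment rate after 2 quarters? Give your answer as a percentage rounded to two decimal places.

With a fixed labor force, u_{t+1} = u_t + s·(1−u_t) − f·u_t = u_t·(1−s−f) + s.
Here 1−s−f = 0.474 and s = 0.012.
u_1 = 0.099000 × 0.474 + 0.012 = 0.058926.
u_2 = 0.058926 × 0.474 + 0.012 = 0.039931.

Unemployment rate after two quarters ≈ 3.99%.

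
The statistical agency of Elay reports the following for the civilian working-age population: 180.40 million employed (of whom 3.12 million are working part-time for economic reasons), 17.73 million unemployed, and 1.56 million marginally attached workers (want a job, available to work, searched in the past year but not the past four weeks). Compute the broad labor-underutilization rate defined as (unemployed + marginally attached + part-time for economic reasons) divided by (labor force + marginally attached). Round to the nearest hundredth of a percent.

Broad underutilization rate ≈ 11.22%.

Labor force = 180.40 + 17.73 = 198.13 million.
Numerator = 17.73 + 1.56 + 3.12 = 22.41 million.
Denominator = 198.13 + 1.56 = 199.69 million.
Broad rate = 22.41 / 199.69 = 11.22%.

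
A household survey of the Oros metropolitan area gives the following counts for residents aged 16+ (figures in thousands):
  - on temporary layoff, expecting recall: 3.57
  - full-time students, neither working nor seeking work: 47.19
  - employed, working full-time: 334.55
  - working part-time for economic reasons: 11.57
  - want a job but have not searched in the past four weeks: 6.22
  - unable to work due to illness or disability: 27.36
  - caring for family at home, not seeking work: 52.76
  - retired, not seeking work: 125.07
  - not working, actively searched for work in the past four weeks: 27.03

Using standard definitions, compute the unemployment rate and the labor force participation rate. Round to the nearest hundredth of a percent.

Employed = 334.55 + 11.57 = 346.12 thousand (anyone who worked, including part-time for economic reasons, counts as employed).
Unemployed = 3.57 + 27.03 = 30.60 thousand (jobless and actively searching, or on temporary layoff).
Labor force = 346.12 + 30.60 = 376.72 thousand.
Not in labor force = 47.19 + 6.22 + 27.36 + 52.76 + 125.07 = 258.60 thousand (those not working and not actively searching are outside the labor force — including those who want a job but have given up searching).
Civilian working-age population = 376.72 + 258.60 = 635.32 thousand.
Unemployment rate = 30.60 / 376.72 = 8.12%.
Labor force participation rate = 376.72 / 635.32 = 59.30%.

Unemployment rate ≈ 8.12%; labor force participation rate ≈ 59.30%.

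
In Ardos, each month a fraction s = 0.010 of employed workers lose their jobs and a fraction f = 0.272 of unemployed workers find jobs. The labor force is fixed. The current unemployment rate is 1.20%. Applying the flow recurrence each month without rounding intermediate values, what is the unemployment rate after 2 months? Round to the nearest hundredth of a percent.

With a fixed labor force, u_{t+1} = u_t + s·(1−u_t) − f·u_t = u_t·(1−s−f) + s.
Here 1−s−f = 0.718 and s = 0.010.
u_1 = 0.012000 × 0.718 + 0.010 = 0.018616.
u_2 = 0.018616 × 0.718 + 0.010 = 0.023366.

Unemployment rate after two months ≈ 2.34%.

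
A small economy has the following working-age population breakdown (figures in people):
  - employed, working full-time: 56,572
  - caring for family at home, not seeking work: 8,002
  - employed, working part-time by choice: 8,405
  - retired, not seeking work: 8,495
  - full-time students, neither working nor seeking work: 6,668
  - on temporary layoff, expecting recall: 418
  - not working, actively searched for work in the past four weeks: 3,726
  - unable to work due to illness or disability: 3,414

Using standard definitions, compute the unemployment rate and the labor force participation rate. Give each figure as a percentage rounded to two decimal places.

Unemployment rate ≈ 6.00%; labor force participation rate ≈ 72.23%.

Employed = 56,572 + 8,405 = 64,977.
Unemployed = 418 + 3,726 = 4,144 (jobless and actively searching, or on temporary layoff).
Labor force = 64,977 + 4,144 = 69,121.
Not in labor force = 8,002 + 8,495 + 6,668 + 3,414 = 26,579 (those not working and not actively searching are outside the labor force).
Civilian working-age population = 69,121 + 26,579 = 95,700.
Unemployment rate = 4,144 / 69,121 = 6.00%.
Labor force participation rate = 69,121 / 95,700 = 72.23%.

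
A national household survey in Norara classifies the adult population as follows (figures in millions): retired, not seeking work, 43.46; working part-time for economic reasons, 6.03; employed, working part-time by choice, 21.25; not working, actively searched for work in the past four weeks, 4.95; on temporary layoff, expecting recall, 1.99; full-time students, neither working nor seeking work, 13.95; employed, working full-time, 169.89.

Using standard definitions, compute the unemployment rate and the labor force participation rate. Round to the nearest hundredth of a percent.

Unemployment rate ≈ 3.40%; labor force participation rate ≈ 78.05%.

Employed = 6.03 + 21.25 + 169.89 = 197.17 million (anyone who worked, including part-time for economic reasons, counts as employed).
Unemployed = 4.95 + 1.99 = 6.94 million (jobless and actively searching, or on temporary layoff).
Labor force = 197.17 + 6.94 = 204.11 million.
Not in labor force = 43.46 + 13.95 = 57.41 million (those not working and not actively searching are outside the labor force).
Civilian working-age population = 204.11 + 57.41 = 261.52 million.
Unemployment rate = 6.94 / 204.11 = 3.40%.
Labor force participation rate = 204.11 / 261.52 = 78.05%.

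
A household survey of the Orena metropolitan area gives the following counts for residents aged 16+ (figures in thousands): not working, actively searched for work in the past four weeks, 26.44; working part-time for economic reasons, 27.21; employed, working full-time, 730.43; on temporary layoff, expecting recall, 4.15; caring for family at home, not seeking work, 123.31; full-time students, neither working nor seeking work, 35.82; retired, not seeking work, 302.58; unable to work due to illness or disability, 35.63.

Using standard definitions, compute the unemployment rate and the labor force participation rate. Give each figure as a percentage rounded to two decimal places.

Employed = 27.21 + 730.43 = 757.64 thousand (anyone who worked, including part-time for economic reasons, counts as employed).
Unemployed = 26.44 + 4.15 = 30.59 thousand (jobless and actively searching, or on temporary layoff).
Labor force = 757.64 + 30.59 = 788.23 thousand.
Not in labor force = 123.31 + 35.82 + 302.58 + 35.63 = 497.34 thousand (those not working and not actively searching are outside the labor force).
Civilian working-age population = 788.23 + 497.34 = 1,285.57 thousand.
Unemployment rate = 30.59 / 788.23 = 3.88%.
Labor force participation rate = 788.23 / 1,285.57 = 61.31%.

Unemployment rate ≈ 3.88%; labor force participation rate ≈ 61.31%.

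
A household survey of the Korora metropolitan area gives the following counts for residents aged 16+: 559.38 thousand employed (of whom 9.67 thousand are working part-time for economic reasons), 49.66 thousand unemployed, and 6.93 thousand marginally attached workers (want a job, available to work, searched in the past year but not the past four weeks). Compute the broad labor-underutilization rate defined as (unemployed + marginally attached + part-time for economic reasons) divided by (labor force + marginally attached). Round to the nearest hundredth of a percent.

Broad underutilization rate ≈ 10.76%.

Labor force = 559.38 + 49.66 = 609.04 thousand.
Numerator = 49.66 + 6.93 + 9.67 = 66.26 thousand.
Denominator = 609.04 + 6.93 = 615.97 thousand.
Broad rate = 66.26 / 615.97 = 10.76%.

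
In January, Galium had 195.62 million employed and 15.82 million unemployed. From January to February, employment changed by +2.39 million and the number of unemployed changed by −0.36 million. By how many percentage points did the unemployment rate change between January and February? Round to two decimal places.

The unemployment rate changed by −0.24 percentage points.

January: labor force = 195.62 + 15.82 = 211.44; u = 15.82/211.44 = 7.48%.
February: labor force = 198.01 + 15.46 = 213.47; u = 15.46/213.47 = 7.24%.
Change = 7.24% − 7.48% = −0.24 pp.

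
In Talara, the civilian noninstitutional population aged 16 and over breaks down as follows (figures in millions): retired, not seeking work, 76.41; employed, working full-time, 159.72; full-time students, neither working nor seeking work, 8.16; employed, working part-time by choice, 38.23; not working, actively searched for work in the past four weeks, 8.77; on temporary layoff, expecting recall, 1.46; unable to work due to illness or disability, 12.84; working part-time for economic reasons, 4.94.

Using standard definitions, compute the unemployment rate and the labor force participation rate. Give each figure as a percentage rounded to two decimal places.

Unemployment rate ≈ 4.80%; labor force participation rate ≈ 68.63%.

Employed = 159.72 + 38.23 + 4.94 = 202.89 million (anyone who worked, including part-time for economic reasons, counts as employed).
Unemployed = 8.77 + 1.46 = 10.23 million (jobless and actively searching, or on temporary layoff).
Labor force = 202.89 + 10.23 = 213.12 million.
Not in labor force = 76.41 + 8.16 + 12.84 = 97.41 million (those not working and not actively searching are outside the labor force).
Civilian working-age population = 213.12 + 97.41 = 310.53 million.
Unemployment rate = 10.23 / 213.12 = 4.80%.
Labor force participation rate = 213.12 / 310.53 = 68.63%.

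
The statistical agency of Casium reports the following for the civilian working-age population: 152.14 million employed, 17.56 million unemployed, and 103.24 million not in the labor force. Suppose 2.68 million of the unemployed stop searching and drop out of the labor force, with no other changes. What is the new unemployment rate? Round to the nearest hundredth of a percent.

New unemployment rate ≈ 8.91%.

Initially, labor force = 152.14 + 17.56 = 169.70 million, so u = 17.56/169.70 = 10.35%.
After the change, unemployed and labor force both fall by 2.68 → E = 152.14, U = 14.88, labor force = 167.02 million.
New unemployment rate = 14.88 / 167.02 = 8.91%.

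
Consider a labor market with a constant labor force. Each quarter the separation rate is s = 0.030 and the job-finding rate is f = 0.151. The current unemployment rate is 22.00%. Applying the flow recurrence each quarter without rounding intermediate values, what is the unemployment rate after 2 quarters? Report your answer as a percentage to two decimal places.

Unemployment rate after two quarters ≈ 20.21%.

With a fixed labor force, u_{t+1} = u_t + s·(1−u_t) − f·u_t = u_t·(1−s−f) + s.
Here 1−s−f = 0.819 and s = 0.030.
u_1 = 0.220000 × 0.819 + 0.030 = 0.210180.
u_2 = 0.210180 × 0.819 + 0.030 = 0.202137.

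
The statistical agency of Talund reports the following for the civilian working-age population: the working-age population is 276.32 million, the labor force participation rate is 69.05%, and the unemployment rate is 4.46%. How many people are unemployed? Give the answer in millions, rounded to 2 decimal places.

About 8.51 million are unemployed.

Labor force = 0.6905 × 276.32 = 190.80 million.
Unemployed = 0.0446 × 190.80 ≈ 8.51 million.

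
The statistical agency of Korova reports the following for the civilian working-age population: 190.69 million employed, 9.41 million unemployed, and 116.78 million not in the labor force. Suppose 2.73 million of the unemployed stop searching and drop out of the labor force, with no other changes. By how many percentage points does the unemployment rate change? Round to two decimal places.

The unemployment rate changes by −1.32 percentage points.

Initially, labor force = 190.69 + 9.41 = 200.10 million, so u = 9.41/200.10 = 4.70%.
After the change, unemployed and labor force both fall by 2.73 → E = 190.69, U = 6.68, labor force = 197.37 million.
New unemployment rate = 6.68 / 197.37 = 3.38%.
Change = 3.38% − 4.70% = −1.32 percentage points.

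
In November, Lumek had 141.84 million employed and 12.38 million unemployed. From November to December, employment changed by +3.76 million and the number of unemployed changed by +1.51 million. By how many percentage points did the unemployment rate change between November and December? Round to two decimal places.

The unemployment rate changed by +0.68 percentage points.

November: labor force = 141.84 + 12.38 = 154.22; u = 12.38/154.22 = 8.03%.
December: labor force = 145.60 + 13.89 = 159.49; u = 13.89/159.49 = 8.71%.
Change = 8.71% − 8.03% = +0.68 pp.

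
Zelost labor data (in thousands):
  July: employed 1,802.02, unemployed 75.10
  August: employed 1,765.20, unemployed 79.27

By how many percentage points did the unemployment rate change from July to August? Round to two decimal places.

The unemployment rate changed by +0.30 percentage points.

July: labor force = 1,802.02 + 75.10 = 1,877.12; u = 75.10/1,877.12 = 4.00%.
August: labor force = 1,765.20 + 79.27 = 1,844.47; u = 79.27/1,844.47 = 4.30%.
Change = 4.30% − 4.00% = +0.30 pp.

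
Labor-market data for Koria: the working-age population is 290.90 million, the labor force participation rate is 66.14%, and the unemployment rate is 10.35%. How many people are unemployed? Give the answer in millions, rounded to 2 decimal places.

About 19.91 million are unemployed.

Labor force = 0.6614 × 290.90 = 192.40 million.
Unemployed = 0.1035 × 192.40 ≈ 19.91 million.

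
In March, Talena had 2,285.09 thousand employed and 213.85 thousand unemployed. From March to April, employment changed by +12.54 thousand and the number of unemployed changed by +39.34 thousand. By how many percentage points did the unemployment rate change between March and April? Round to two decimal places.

March: labor force = 2,285.09 + 213.85 = 2,498.94; u = 213.85/2,498.94 = 8.56%.
April: labor force = 2,297.63 + 253.19 = 2,550.82; u = 253.19/2,550.82 = 9.93%.
Change = 9.93% − 8.56% = +1.37 pp.

The unemployment rate changed by +1.37 percentage points.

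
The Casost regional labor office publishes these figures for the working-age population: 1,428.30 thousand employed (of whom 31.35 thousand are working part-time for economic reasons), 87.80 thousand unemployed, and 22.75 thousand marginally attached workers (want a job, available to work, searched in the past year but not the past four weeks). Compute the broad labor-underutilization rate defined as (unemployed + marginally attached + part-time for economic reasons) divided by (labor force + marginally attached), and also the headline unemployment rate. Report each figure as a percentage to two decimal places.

Labor force = 1,428.30 + 87.80 = 1,516.10 thousand.
Numerator = 87.80 + 22.75 + 31.35 = 141.90 thousand.
Denominator = 1,516.10 + 22.75 = 1,538.85 thousand.
Broad rate = 141.90 / 1,538.85 = 9.22%.
Headline unemployment rate = 87.80 / 1,516.10 = 5.79%.

Broad underutilization rate ≈ 9.22%; headline unemployment rate ≈ 5.79%.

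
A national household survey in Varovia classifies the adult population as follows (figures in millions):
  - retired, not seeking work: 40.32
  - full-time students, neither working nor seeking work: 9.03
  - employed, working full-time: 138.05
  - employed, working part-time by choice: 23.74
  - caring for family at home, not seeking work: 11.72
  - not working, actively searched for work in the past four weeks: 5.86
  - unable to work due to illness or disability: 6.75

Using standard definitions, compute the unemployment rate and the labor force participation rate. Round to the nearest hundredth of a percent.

Employed = 138.05 + 23.74 = 161.79 million.
Unemployed = 5.86 million.
Labor force = 161.79 + 5.86 = 167.65 million.
Not in labor force = 40.32 + 9.03 + 11.72 + 6.75 = 67.82 million (those not working and not actively searching are outside the labor force).
Civilian working-age population = 167.65 + 67.82 = 235.47 million.
Unemployment rate = 5.86 / 167.65 = 3.50%.
Labor force participation rate = 167.65 / 235.47 = 71.20%.

Unemployment rate ≈ 3.50%; labor force participation rate ≈ 71.20%.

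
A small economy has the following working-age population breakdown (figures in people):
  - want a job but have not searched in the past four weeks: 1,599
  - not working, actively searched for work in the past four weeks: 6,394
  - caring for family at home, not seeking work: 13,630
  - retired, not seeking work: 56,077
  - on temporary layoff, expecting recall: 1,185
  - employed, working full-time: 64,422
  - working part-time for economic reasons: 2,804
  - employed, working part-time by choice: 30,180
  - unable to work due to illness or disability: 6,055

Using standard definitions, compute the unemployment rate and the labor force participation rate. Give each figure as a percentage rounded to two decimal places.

Unemployment rate ≈ 7.22%; labor force participation rate ≈ 57.57%.

Employed = 64,422 + 2,804 + 30,180 = 97,406 (anyone who worked, including part-time for economic reasons, counts as employed).
Unemployed = 6,394 + 1,185 = 7,579 (jobless and actively searching, or on temporary layoff).
Labor force = 97,406 + 7,579 = 104,985.
Not in labor force = 1,599 + 13,630 + 56,077 + 6,055 = 77,361 (those not working and not actively searching are outside the labor force — including those who want a job but have given up searching).
Civilian working-age population = 104,985 + 77,361 = 182,346.
Unemployment rate = 7,579 / 104,985 = 7.22%.
Labor force participation rate = 104,985 / 182,346 = 57.57%.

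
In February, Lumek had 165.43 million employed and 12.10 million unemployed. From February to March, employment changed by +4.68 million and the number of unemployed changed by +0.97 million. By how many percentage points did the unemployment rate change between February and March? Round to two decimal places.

February: labor force = 165.43 + 12.10 = 177.53; u = 12.10/177.53 = 6.82%.
March: labor force = 170.11 + 13.07 = 183.18; u = 13.07/183.18 = 7.14%.
Change = 7.14% − 6.82% = +0.32 pp.

The unemployment rate changed by +0.32 percentage points.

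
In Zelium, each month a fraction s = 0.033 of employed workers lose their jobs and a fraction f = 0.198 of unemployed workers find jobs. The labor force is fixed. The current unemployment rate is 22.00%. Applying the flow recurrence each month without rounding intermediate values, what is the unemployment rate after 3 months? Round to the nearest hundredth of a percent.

With a fixed labor force, u_{t+1} = u_t + s·(1−u_t) − f·u_t = u_t·(1−s−f) + s.
Here 1−s−f = 0.769 and s = 0.033.
u_1 = 0.220000 × 0.769 + 0.033 = 0.202180.
u_2 = 0.202180 × 0.769 + 0.033 = 0.188476.
u_3 = 0.188476 × 0.769 + 0.033 = 0.177938.

Unemployment rate after three months ≈ 17.79%.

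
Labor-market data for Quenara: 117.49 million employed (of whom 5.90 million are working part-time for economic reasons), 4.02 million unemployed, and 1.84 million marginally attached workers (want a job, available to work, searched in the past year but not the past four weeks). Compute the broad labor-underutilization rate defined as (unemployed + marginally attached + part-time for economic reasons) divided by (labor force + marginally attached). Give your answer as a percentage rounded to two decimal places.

Labor force = 117.49 + 4.02 = 121.51 million.
Numerator = 4.02 + 1.84 + 5.90 = 11.76 million.
Denominator = 121.51 + 1.84 = 123.35 million.
Broad rate = 11.76 / 123.35 = 9.53%.

Broad underutilization rate ≈ 9.53%.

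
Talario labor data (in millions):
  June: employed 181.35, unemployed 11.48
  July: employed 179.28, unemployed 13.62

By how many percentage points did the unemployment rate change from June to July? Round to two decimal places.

June: labor force = 181.35 + 11.48 = 192.83; u = 11.48/192.83 = 5.95%.
July: labor force = 179.28 + 13.62 = 192.90; u = 13.62/192.90 = 7.06%.
Change = 7.06% − 5.95% = +1.11 pp.

The unemployment rate changed by +1.11 percentage points.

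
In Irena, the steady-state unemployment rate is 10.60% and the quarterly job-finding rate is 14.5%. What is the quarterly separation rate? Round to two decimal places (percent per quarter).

From u* = s/(s+f): s = u·f/(1−u).
s = 0.1060 × 14.5 / (1 − 0.1060) = 1.5370 / 0.8940 ≈ 1.72% per quarter.

Separation rate ≈ 1.72% per quarter.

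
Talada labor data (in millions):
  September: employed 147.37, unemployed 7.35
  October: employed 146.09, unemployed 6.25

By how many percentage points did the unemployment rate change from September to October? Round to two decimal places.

The unemployment rate changed by −0.65 percentage points.

September: labor force = 147.37 + 7.35 = 154.72; u = 7.35/154.72 = 4.75%.
October: labor force = 146.09 + 6.25 = 152.34; u = 6.25/152.34 = 4.10%.
Change = 4.10% − 4.75% = −0.65 pp.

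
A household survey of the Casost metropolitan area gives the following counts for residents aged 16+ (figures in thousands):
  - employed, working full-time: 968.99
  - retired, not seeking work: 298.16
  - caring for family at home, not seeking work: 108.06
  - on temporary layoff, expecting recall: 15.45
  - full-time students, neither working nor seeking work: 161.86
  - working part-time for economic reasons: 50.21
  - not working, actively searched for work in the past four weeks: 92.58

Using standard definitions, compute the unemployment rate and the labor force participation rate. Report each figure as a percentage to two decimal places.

Unemployment rate ≈ 9.58%; labor force participation rate ≈ 66.49%.

Employed = 968.99 + 50.21 = 1,019.20 thousand (anyone who worked, including part-time for economic reasons, counts as employed).
Unemployed = 15.45 + 92.58 = 108.03 thousand (jobless and actively searching, or on temporary layoff).
Labor force = 1,019.20 + 108.03 = 1,127.23 thousand.
Not in labor force = 298.16 + 108.06 + 161.86 = 568.08 thousand (those not working and not actively searching are outside the labor force).
Civilian working-age population = 1,127.23 + 568.08 = 1,695.31 thousand.
Unemployment rate = 108.03 / 1,127.23 = 9.58%.
Labor force participation rate = 1,127.23 / 1,695.31 = 66.49%.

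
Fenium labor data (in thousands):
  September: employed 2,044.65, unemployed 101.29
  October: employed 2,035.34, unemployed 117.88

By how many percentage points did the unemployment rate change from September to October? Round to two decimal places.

September: labor force = 2,044.65 + 101.29 = 2,145.94; u = 101.29/2,145.94 = 4.72%.
October: labor force = 2,035.34 + 117.88 = 2,153.22; u = 117.88/2,153.22 = 5.47%.
Change = 5.47% − 4.72% = +0.75 pp.

The unemployment rate changed by +0.75 percentage points.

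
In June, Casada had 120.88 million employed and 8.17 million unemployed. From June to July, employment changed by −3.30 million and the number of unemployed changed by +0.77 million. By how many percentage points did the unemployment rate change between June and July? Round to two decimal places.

June: labor force = 120.88 + 8.17 = 129.05; u = 8.17/129.05 = 6.33%.
July: labor force = 117.58 + 8.94 = 126.52; u = 8.94/126.52 = 7.07%.
Change = 7.07% − 6.33% = +0.74 pp.

The unemployment rate changed by +0.74 percentage points.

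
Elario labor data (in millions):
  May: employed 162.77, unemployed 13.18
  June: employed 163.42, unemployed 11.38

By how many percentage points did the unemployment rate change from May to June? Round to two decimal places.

May: labor force = 162.77 + 13.18 = 175.95; u = 13.18/175.95 = 7.49%.
June: labor force = 163.42 + 11.38 = 174.80; u = 11.38/174.80 = 6.51%.
Change = 6.51% − 7.49% = −0.98 pp.

The unemployment rate changed by −0.98 percentage points.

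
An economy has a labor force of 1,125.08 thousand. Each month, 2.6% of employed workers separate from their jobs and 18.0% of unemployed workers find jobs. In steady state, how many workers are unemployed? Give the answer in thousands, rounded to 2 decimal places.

About 142.00 thousand are unemployed in steady state.

Steady-state unemployment rate u* = s/(s+f) = 2.6/(2.6+18.0) = 0.126214.
Unemployed = u* × labor force = 0.126214 × 1,125.08 ≈ 142.00 thousand.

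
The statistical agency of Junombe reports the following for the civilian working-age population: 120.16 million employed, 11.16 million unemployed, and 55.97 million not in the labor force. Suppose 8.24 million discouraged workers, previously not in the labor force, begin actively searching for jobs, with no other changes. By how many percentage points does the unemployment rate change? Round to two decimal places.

The unemployment rate changes by +5.40 percentage points.

Initially, labor force = 120.16 + 11.16 = 131.32 million, so u = 11.16/131.32 = 8.50%.
After the change, unemployed and labor force both rise by 8.24 → E = 120.16, U = 19.40, labor force = 139.56 million.
New unemployment rate = 19.40 / 139.56 = 13.90%.
Change = 13.90% − 8.50% = +5.40 percentage points.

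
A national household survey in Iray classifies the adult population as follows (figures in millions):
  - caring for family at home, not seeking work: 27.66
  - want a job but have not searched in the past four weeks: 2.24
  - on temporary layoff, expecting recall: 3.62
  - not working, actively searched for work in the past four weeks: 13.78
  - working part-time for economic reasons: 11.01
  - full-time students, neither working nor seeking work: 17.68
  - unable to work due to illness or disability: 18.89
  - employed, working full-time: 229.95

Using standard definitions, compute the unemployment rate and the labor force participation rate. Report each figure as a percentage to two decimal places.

Employed = 11.01 + 229.95 = 240.96 million (anyone who worked, including part-time for economic reasons, counts as employed).
Unemployed = 3.62 + 13.78 = 17.40 million (jobless and actively searching, or on temporary layoff).
Labor force = 240.96 + 17.40 = 258.36 million.
Not in labor force = 27.66 + 2.24 + 17.68 + 18.89 = 66.47 million (those not working and not actively searching are outside the labor force — including those who want a job but have given up searching).
Civilian working-age population = 258.36 + 66.47 = 324.83 million.
Unemployment rate = 17.40 / 258.36 = 6.73%.
Labor force participation rate = 258.36 / 324.83 = 79.54%.

Unemployment rate ≈ 6.73%; labor force participation rate ≈ 79.54%.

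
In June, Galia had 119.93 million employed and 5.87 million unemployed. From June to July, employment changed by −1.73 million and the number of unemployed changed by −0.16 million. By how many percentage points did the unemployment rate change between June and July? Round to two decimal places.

The unemployment rate changed by −0.06 percentage points.

June: labor force = 119.93 + 5.87 = 125.80; u = 5.87/125.80 = 4.67%.
July: labor force = 118.20 + 5.71 = 123.91; u = 5.71/123.91 = 4.61%.
Change = 4.61% − 4.67% = −0.06 pp.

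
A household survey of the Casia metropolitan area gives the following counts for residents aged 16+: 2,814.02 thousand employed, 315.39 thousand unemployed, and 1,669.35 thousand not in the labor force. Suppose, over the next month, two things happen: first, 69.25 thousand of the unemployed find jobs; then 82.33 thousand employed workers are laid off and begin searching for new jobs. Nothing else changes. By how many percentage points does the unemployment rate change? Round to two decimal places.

Initially, labor force = 2,814.02 + 315.39 = 3,129.41 thousand, so u = 315.39/3,129.41 = 10.08%.
After the first change, unemployed falls and employed rises by 69.25; labor force unchanged → E = 2,883.27, U = 246.14, labor force = 3,129.41 thousand.
After the second change, employed falls and unemployed rises by 82.33; labor force unchanged → E = 2,800.94, U = 328.47, labor force = 3,129.41 thousand.
New unemployment rate = 328.47 / 3,129.41 = 10.50%.
Change = 10.50% − 10.08% = +0.42 percentage points.

The unemployment rate changes by +0.42 percentage points.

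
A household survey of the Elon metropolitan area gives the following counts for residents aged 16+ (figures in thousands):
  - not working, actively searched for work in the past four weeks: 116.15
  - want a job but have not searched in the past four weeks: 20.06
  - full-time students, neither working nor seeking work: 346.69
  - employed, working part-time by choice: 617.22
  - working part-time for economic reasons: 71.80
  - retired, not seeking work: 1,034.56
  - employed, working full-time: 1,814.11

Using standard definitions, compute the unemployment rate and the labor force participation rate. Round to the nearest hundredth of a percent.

Employed = 617.22 + 71.80 + 1,814.11 = 2,503.13 thousand (anyone who worked, including part-time for economic reasons, counts as employed).
Unemployed = 116.15 thousand.
Labor force = 2,503.13 + 116.15 = 2,619.28 thousand.
Not in labor force = 20.06 + 346.69 + 1,034.56 = 1,401.31 thousand (those not working and not actively searching are outside the labor force — including those who want a job but have given up searching).
Civilian working-age population = 2,619.28 + 1,401.31 = 4,020.59 thousand.
Unemployment rate = 116.15 / 2,619.28 = 4.43%.
Labor force participation rate = 2,619.28 / 4,020.59 = 65.15%.

Unemployment rate ≈ 4.43%; labor force participation rate ≈ 65.15%.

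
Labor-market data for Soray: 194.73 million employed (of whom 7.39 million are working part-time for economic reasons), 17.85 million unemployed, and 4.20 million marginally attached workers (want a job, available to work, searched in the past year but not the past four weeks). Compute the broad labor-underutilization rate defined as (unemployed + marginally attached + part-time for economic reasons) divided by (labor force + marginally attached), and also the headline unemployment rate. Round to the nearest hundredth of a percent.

Broad underutilization rate ≈ 13.58%; headline unemployment rate ≈ 8.40%.

Labor force = 194.73 + 17.85 = 212.58 million.
Numerator = 17.85 + 4.20 + 7.39 = 29.44 million.
Denominator = 212.58 + 4.20 = 216.78 million.
Broad rate = 29.44 / 216.78 = 13.58%.
Headline unemployment rate = 17.85 / 212.58 = 8.40%.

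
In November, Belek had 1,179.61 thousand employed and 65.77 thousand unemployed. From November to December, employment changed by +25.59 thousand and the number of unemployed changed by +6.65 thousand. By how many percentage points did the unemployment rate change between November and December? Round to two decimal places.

The unemployment rate changed by +0.39 percentage points.

November: labor force = 1,179.61 + 65.77 = 1,245.38; u = 65.77/1,245.38 = 5.28%.
December: labor force = 1,205.20 + 72.42 = 1,277.62; u = 72.42/1,277.62 = 5.67%.
Change = 5.67% − 5.28% = +0.39 pp.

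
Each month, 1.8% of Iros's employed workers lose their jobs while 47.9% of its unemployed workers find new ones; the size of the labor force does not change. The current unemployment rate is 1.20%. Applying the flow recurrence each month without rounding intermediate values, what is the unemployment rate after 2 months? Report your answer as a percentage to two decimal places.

Unemployment rate after two months ≈ 3.01%.

With a fixed labor force, u_{t+1} = u_t + s·(1−u_t) − f·u_t = u_t·(1−s−f) + s.
Here 1−s−f = 0.503 and s = 0.018.
u_1 = 0.012000 × 0.503 + 0.018 = 0.024036.
u_2 = 0.024036 × 0.503 + 0.018 = 0.030090.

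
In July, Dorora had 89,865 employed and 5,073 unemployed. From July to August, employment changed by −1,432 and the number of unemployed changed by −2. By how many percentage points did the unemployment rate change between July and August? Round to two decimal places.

The unemployment rate changed by +0.08 percentage points.

July: labor force = 89,865 + 5,073 = 94,938; u = 5,073/94,938 = 5.34%.
August: labor force = 88,433 + 5,071 = 93,504; u = 5,071/93,504 = 5.42%.
Change = 5.42% − 5.34% = +0.08 pp.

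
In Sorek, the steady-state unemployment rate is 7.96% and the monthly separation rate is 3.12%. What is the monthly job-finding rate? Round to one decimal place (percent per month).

Job-finding rate ≈ 36.1% per month.

From u* = s/(s+f): f = s·(1−u)/u.
f = 3.12 × (1 − 0.0796) / 0.0796 = 2.8716 / 0.0796 ≈ 36.1% per month.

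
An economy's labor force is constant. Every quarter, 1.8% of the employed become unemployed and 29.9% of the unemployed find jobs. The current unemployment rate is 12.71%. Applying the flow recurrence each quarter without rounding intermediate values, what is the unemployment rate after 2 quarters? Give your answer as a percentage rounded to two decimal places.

Unemployment rate after two quarters ≈ 8.96%.

With a fixed labor force, u_{t+1} = u_t + s·(1−u_t) − f·u_t = u_t·(1−s−f) + s.
Here 1−s−f = 0.683 and s = 0.018.
u_1 = 0.127100 × 0.683 + 0.018 = 0.104809.
u_2 = 0.104809 × 0.683 + 0.018 = 0.089585.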